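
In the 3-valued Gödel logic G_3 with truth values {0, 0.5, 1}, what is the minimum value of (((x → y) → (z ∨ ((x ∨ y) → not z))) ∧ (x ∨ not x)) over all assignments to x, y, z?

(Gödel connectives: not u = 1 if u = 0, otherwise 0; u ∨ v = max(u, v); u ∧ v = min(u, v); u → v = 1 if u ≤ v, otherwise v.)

0.50

The minimum is attained at x = 0, y = 0.5, z = 0.5:
  (x → y): 0 ≤ 0.5, so result = 1
  (x ∨ y) = max(0, 0.5) = 0.5
  not z: Gödel ¬ of 0.5 = 0 (operand ≠ 0)
  ((x ∨ y) → not z): 0.5 > 0, so result = 0
  (z ∨ ((x ∨ y) → not z)) = max(0.5, 0) = 0.5
  ((x → y) → (z ∨ ((x ∨ y) → not z))): 1 > 0.5, so result = 0.5
  not x: Gödel ¬ of 0 = 1 (operand is 0)
  (x ∨ not x) = max(0, 1) = 1
  (((x → y) → (z ∨ ((x ∨ y) → not z))) ∧ (x ∨ not x)) = min(0.5, 1) = 0.5
Checking all 27 assignments confirms none give a value below 0.50.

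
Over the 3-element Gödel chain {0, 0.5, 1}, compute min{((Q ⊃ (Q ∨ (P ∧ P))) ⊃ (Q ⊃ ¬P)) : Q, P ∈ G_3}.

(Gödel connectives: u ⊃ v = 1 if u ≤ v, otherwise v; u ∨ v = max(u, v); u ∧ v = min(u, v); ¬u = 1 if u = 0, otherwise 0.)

The minimum is attained at Q = 0.5, P = 0.5:
  (P ∧ P) = min(0.5, 0.5) = 0.5
  (Q ∨ (P ∧ P)) = max(0.5, 0.5) = 0.5
  (Q ⊃ (Q ∨ (P ∧ P))): 0.5 ≤ 0.5, so result = 1
  ¬P: Gödel ¬ of 0.5 = 0 (operand ≠ 0)
  (Q ⊃ ¬P): 0.5 > 0, so result = 0
  ((Q ⊃ (Q ∨ (P ∧ P))) ⊃ (Q ⊃ ¬P)): 1 > 0, so result = 0
Checking all 9 assignments confirms none give a value below 0.00.

0.00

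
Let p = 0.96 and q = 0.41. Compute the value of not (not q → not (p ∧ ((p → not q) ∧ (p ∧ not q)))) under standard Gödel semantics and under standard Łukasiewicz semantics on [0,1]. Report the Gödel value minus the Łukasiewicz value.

Gödel evaluation:
  not q: Gödel ¬ of 0.41 = 0 (operand ≠ 0)
  not q: Gödel ¬ of 0.41 = 0 (operand ≠ 0)
  (p → not q): 0.96 > 0, so result = 0
  not q: Gödel ¬ of 0.41 = 0 (operand ≠ 0)
  (p ∧ not q) = min(0.96, 0) = 0
  ((p → not q) ∧ (p ∧ not q)) = min(0, 0) = 0
  (p ∧ ((p → not q) ∧ (p ∧ not q))) = min(0.96, 0) = 0
  not (p ∧ ((p → not q) ∧ (p ∧ not q))): Gödel ¬ of 0 = 1 (operand is 0)
  (not q → not (p ∧ ((p → not q) ∧ (p ∧ not q)))): 0 ≤ 1, so result = 1
  not (not q → not (p ∧ ((p → not q) ∧ (p ∧ not q)))): Gödel ¬ of 1 = 0 (operand ≠ 0)
  Gödel value = 0
Łukasiewicz evaluation:
  not q: Łukasiewicz ¬ gives 1 − 0.41 = 0.59
  not q: Łukasiewicz ¬ gives 1 − 0.41 = 0.59
  (p → not q): min(1, 1 − 0.96 + 0.59) = 0.63
  not q: Łukasiewicz ¬ gives 1 − 0.41 = 0.59
  (p ∧ not q) = min(0.96, 0.59) = 0.59
  ((p → not q) ∧ (p ∧ not q)) = min(0.63, 0.59) = 0.59
  (p ∧ ((p → not q) ∧ (p ∧ not q))) = min(0.96, 0.59) = 0.59
  not (p ∧ ((p → not q) ∧ (p ∧ not q))): Łukasiewicz ¬ gives 1 − 0.59 = 0.41
  (not q → not (p ∧ ((p → not q) ∧ (p ∧ not q)))): min(1, 1 − 0.59 + 0.41) = 0.82
  not (not q → not (p ∧ ((p → not q) ∧ (p ∧ not q)))): Łukasiewicz ¬ gives 1 − 0.82 = 0.18
  Łukasiewicz value = 0.18
Difference: 0 − 0.18 = -0.18

-0.18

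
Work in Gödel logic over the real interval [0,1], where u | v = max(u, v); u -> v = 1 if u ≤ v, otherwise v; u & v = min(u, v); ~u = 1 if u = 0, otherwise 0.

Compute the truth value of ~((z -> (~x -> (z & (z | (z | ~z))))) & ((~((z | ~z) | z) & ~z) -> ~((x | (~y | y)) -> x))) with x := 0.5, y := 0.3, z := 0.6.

~x: Gödel ¬ of 0.5 = 0 (operand ≠ 0)
~z: Gödel ¬ of 0.6 = 0 (operand ≠ 0)
(z | ~z) = max(0.6, 0) = 0.6
(z | (z | ~z)) = max(0.6, 0.6) = 0.6
(z & (z | (z | ~z))) = min(0.6, 0.6) = 0.6
(~x -> (z & (z | (z | ~z)))): 0 ≤ 0.6, so result = 1
(z -> (~x -> (z & (z | (z | ~z))))): 0.6 ≤ 1, so result = 1
~z: Gödel ¬ of 0.6 = 0 (operand ≠ 0)
(z | ~z) = max(0.6, 0) = 0.6
((z | ~z) | z) = max(0.6, 0.6) = 0.6
~((z | ~z) | z): Gödel ¬ of 0.6 = 0 (operand ≠ 0)
~z: Gödel ¬ of 0.6 = 0 (operand ≠ 0)
(~((z | ~z) | z) & ~z) = min(0, 0) = 0
~y: Gödel ¬ of 0.3 = 0 (operand ≠ 0)
(~y | y) = max(0, 0.3) = 0.3
(x | (~y | y)) = max(0.5, 0.3) = 0.5
((x | (~y | y)) -> x): 0.5 ≤ 0.5, so result = 1
~((x | (~y | y)) -> x): Gödel ¬ of 1 = 0 (operand ≠ 0)
((~((z | ~z) | z) & ~z) -> ~((x | (~y | y)) -> x)): 0 ≤ 0, so result = 1
((z -> (~x -> (z & (z | (z | ~z))))) & ((~((z | ~z) | z) & ~z) -> ~((x | (~y | y)) -> x))) = min(1, 1) = 1
~((z -> (~x -> (z & (z | (z | ~z))))) & ((~((z | ~z) | z) & ~z) -> ~((x | (~y | y)) -> x))): Gödel ¬ of 1 = 0 (operand ≠ 0)

0.00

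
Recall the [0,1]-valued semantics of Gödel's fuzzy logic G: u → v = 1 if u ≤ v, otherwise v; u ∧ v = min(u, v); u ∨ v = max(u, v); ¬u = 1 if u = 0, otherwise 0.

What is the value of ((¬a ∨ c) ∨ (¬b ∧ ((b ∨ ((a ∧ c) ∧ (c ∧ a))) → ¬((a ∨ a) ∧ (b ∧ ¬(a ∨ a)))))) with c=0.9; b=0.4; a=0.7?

¬a: Gödel ¬ of 0.7 = 0 (operand ≠ 0)
(¬a ∨ c) = max(0, 0.9) = 0.9
¬b: Gödel ¬ of 0.4 = 0 (operand ≠ 0)
(a ∧ c) = min(0.7, 0.9) = 0.7
(c ∧ a) = min(0.9, 0.7) = 0.7
((a ∧ c) ∧ (c ∧ a)) = min(0.7, 0.7) = 0.7
(b ∨ ((a ∧ c) ∧ (c ∧ a))) = max(0.4, 0.7) = 0.7
(a ∨ a) = max(0.7, 0.7) = 0.7
(a ∨ a) = max(0.7, 0.7) = 0.7
¬(a ∨ a): Gödel ¬ of 0.7 = 0 (operand ≠ 0)
(b ∧ ¬(a ∨ a)) = min(0.4, 0) = 0
((a ∨ a) ∧ (b ∧ ¬(a ∨ a))) = min(0.7, 0) = 0
¬((a ∨ a) ∧ (b ∧ ¬(a ∨ a))): Gödel ¬ of 0 = 1 (operand is 0)
((b ∨ ((a ∧ c) ∧ (c ∧ a))) → ¬((a ∨ a) ∧ (b ∧ ¬(a ∨ a)))): 0.7 ≤ 1, so result = 1
(¬b ∧ ((b ∨ ((a ∧ c) ∧ (c ∧ a))) → ¬((a ∨ a) ∧ (b ∧ ¬(a ∨ a))))) = min(0, 1) = 0
((¬a ∨ c) ∨ (¬b ∧ ((b ∨ ((a ∧ c) ∧ (c ∧ a))) → ¬((a ∨ a) ∧ (b ∧ ¬(a ∨ a)))))) = max(0.9, 0) = 0.9

0.90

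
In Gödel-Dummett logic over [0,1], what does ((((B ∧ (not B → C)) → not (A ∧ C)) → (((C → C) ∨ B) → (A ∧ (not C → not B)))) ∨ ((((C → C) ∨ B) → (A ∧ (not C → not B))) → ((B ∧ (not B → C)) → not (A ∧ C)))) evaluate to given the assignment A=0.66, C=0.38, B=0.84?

1.00

not B: Gödel ¬ of 0.84 = 0 (operand ≠ 0)
(not B → C): 0 ≤ 0.38, so result = 1
(B ∧ (not B → C)) = min(0.84, 1) = 0.84
(A ∧ C) = min(0.66, 0.38) = 0.38
not (A ∧ C): Gödel ¬ of 0.38 = 0 (operand ≠ 0)
((B ∧ (not B → C)) → not (A ∧ C)): 0.84 > 0, so result = 0
(C → C): 0.38 ≤ 0.38, so result = 1
((C → C) ∨ B) = max(1, 0.84) = 1
not C: Gödel ¬ of 0.38 = 0 (operand ≠ 0)
not B: Gödel ¬ of 0.84 = 0 (operand ≠ 0)
(not C → not B): 0 ≤ 0, so result = 1
(A ∧ (not C → not B)) = min(0.66, 1) = 0.66
(((C → C) ∨ B) → (A ∧ (not C → not B))): 1 > 0.66, so result = 0.66
(((B ∧ (not B → C)) → not (A ∧ C)) → (((C → C) ∨ B) → (A ∧ (not C → not B)))): 0 ≤ 0.66, so result = 1
(C → C): 0.38 ≤ 0.38, so result = 1
((C → C) ∨ B) = max(1, 0.84) = 1
not C: Gödel ¬ of 0.38 = 0 (operand ≠ 0)
not B: Gödel ¬ of 0.84 = 0 (operand ≠ 0)
(not C → not B): 0 ≤ 0, so result = 1
(A ∧ (not C → not B)) = min(0.66, 1) = 0.66
(((C → C) ∨ B) → (A ∧ (not C → not B))): 1 > 0.66, so result = 0.66
not B: Gödel ¬ of 0.84 = 0 (operand ≠ 0)
(not B → C): 0 ≤ 0.38, so result = 1
(B ∧ (not B → C)) = min(0.84, 1) = 0.84
(A ∧ C) = min(0.66, 0.38) = 0.38
not (A ∧ C): Gödel ¬ of 0.38 = 0 (operand ≠ 0)
((B ∧ (not B → C)) → not (A ∧ C)): 0.84 > 0, so result = 0
((((C → C) ∨ B) → (A ∧ (not C → not B))) → ((B ∧ (not B → C)) → not (A ∧ C))): 0.66 > 0, so result = 0
((((B ∧ (not B → C)) → not (A ∧ C)) → (((C → C) ∨ B) → (A ∧ (not C → not B)))) ∨ ((((C → C) ∨ B) → (A ∧ (not C → not B))) → ((B ∧ (not B → C)) → not (A ∧ C)))) = max(1, 0) = 1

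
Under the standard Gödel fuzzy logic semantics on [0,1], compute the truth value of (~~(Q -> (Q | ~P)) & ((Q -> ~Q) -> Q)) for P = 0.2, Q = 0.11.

1.00

~P: Gödel ¬ of 0.2 = 0 (operand ≠ 0)
(Q | ~P) = max(0.11, 0) = 0.11
(Q -> (Q | ~P)): 0.11 ≤ 0.11, so result = 1
~(Q -> (Q | ~P)): Gödel ¬ of 1 = 0 (operand ≠ 0)
~~(Q -> (Q | ~P)): Gödel ¬ of 0 = 1 (operand is 0)
~Q: Gödel ¬ of 0.11 = 0 (operand ≠ 0)
(Q -> ~Q): 0.11 > 0, so result = 0
((Q -> ~Q) -> Q): 0 ≤ 0.11, so result = 1
(~~(Q -> (Q | ~P)) & ((Q -> ~Q) -> Q)) = min(1, 1) = 1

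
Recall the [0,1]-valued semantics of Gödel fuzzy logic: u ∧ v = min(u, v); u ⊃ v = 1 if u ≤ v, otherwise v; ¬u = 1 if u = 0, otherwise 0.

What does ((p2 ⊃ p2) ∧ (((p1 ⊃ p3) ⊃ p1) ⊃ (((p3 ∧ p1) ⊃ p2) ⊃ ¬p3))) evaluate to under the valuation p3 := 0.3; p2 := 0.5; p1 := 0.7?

(p2 ⊃ p2): 0.5 ≤ 0.5, so result = 1
(p1 ⊃ p3): 0.7 > 0.3, so result = 0.3
((p1 ⊃ p3) ⊃ p1): 0.3 ≤ 0.7, so result = 1
(p3 ∧ p1) = min(0.3, 0.7) = 0.3
((p3 ∧ p1) ⊃ p2): 0.3 ≤ 0.5, so result = 1
¬p3: Gödel ¬ of 0.3 = 0 (operand ≠ 0)
(((p3 ∧ p1) ⊃ p2) ⊃ ¬p3): 1 > 0, so result = 0
(((p1 ⊃ p3) ⊃ p1) ⊃ (((p3 ∧ p1) ⊃ p2) ⊃ ¬p3)): 1 > 0, so result = 0
((p2 ⊃ p2) ∧ (((p1 ⊃ p3) ⊃ p1) ⊃ (((p3 ∧ p1) ⊃ p2) ⊃ ¬p3))) = min(1, 0) = 0

0.00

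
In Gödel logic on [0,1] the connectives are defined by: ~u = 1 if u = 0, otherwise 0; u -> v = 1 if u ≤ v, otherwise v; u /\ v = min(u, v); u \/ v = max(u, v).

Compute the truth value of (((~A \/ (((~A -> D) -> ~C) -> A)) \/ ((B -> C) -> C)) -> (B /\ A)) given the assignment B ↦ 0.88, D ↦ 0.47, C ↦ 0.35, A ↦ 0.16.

~A: Gödel ¬ of 0.16 = 0 (operand ≠ 0)
~A: Gödel ¬ of 0.16 = 0 (operand ≠ 0)
(~A -> D): 0 ≤ 0.47, so result = 1
~C: Gödel ¬ of 0.35 = 0 (operand ≠ 0)
((~A -> D) -> ~C): 1 > 0, so result = 0
(((~A -> D) -> ~C) -> A): 0 ≤ 0.16, so result = 1
(~A \/ (((~A -> D) -> ~C) -> A)) = max(0, 1) = 1
(B -> C): 0.88 > 0.35, so result = 0.35
((B -> C) -> C): 0.35 ≤ 0.35, so result = 1
((~A \/ (((~A -> D) -> ~C) -> A)) \/ ((B -> C) -> C)) = max(1, 1) = 1
(B /\ A) = min(0.88, 0.16) = 0.16
(((~A \/ (((~A -> D) -> ~C) -> A)) \/ ((B -> C) -> C)) -> (B /\ A)): 1 > 0.16, so result = 0.16

0.16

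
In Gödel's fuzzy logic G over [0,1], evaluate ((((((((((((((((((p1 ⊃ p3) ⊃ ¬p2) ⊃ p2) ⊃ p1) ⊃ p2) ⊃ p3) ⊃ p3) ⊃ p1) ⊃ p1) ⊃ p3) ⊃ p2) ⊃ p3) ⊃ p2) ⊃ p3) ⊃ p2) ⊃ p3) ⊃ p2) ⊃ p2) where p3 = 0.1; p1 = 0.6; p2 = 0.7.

(p1 ⊃ p3): 0.6 > 0.1, so result = 0.1
¬p2: Gödel ¬ of 0.7 = 0 (operand ≠ 0)
((p1 ⊃ p3) ⊃ ¬p2): 0.1 > 0, so result = 0
(((p1 ⊃ p3) ⊃ ¬p2) ⊃ p2): 0 ≤ 0.7, so result = 1
((((p1 ⊃ p3) ⊃ ¬p2) ⊃ p2) ⊃ p1): 1 > 0.6, so result = 0.6
(((((p1 ⊃ p3) ⊃ ¬p2) ⊃ p2) ⊃ p1) ⊃ p2): 0.6 ≤ 0.7, so result = 1
((((((p1 ⊃ p3) ⊃ ¬p2) ⊃ p2) ⊃ p1) ⊃ p2) ⊃ p3): 1 > 0.1, so result = 0.1
(((((((p1 ⊃ p3) ⊃ ¬p2) ⊃ p2) ⊃ p1) ⊃ p2) ⊃ p3) ⊃ p3): 0.1 ≤ 0.1, so result = 1
((((((((p1 ⊃ p3) ⊃ ¬p2) ⊃ p2) ⊃ p1) ⊃ p2) ⊃ p3) ⊃ p3) ⊃ p1): 1 > 0.6, so result = 0.6
(((((((((p1 ⊃ p3) ⊃ ¬p2) ⊃ p2) ⊃ p1) ⊃ p2) ⊃ p3) ⊃ p3) ⊃ p1) ⊃ p1): 0.6 ≤ 0.6, so result = 1
((((((((((p1 ⊃ p3) ⊃ ¬p2) ⊃ p2) ⊃ p1) ⊃ p2) ⊃ p3) ⊃ p3) ⊃ p1) ⊃ p1) ⊃ p3): 1 > 0.1, so result = 0.1
(((((((((((p1 ⊃ p3) ⊃ ¬p2) ⊃ p2) ⊃ p1) ⊃ p2) ⊃ p3) ⊃ p3) ⊃ p1) ⊃ p1) ⊃ p3) ⊃ p2): 0.1 ≤ 0.7, so result = 1
((((((((((((p1 ⊃ p3) ⊃ ¬p2) ⊃ p2) ⊃ p1) ⊃ p2) ⊃ p3) ⊃ p3) ⊃ p1) ⊃ p1) ⊃ p3) ⊃ p2) ⊃ p3): 1 > 0.1, so result = 0.1
(((((((((((((p1 ⊃ p3) ⊃ ¬p2) ⊃ p2) ⊃ p1) ⊃ p2) ⊃ p3) ⊃ p3) ⊃ p1) ⊃ p1) ⊃ p3) ⊃ p2) ⊃ p3) ⊃ p2): 0.1 ≤ 0.7, so result = 1
((((((((((((((p1 ⊃ p3) ⊃ ¬p2) ⊃ p2) ⊃ p1) ⊃ p2) ⊃ p3) ⊃ p3) ⊃ p1) ⊃ p1) ⊃ p3) ⊃ p2) ⊃ p3) ⊃ p2) ⊃ p3): 1 > 0.1, so result = 0.1
(((((((((((((((p1 ⊃ p3) ⊃ ¬p2) ⊃ p2) ⊃ p1) ⊃ p2) ⊃ p3) ⊃ p3) ⊃ p1) ⊃ p1) ⊃ p3) ⊃ p2) ⊃ p3) ⊃ p2) ⊃ p3) ⊃ p2): 0.1 ≤ 0.7, so result = 1
((((((((((((((((p1 ⊃ p3) ⊃ ¬p2) ⊃ p2) ⊃ p1) ⊃ p2) ⊃ p3) ⊃ p3) ⊃ p1) ⊃ p1) ⊃ p3) ⊃ p2) ⊃ p3) ⊃ p2) ⊃ p3) ⊃ p2) ⊃ p3): 1 > 0.1, so result = 0.1
(((((((((((((((((p1 ⊃ p3) ⊃ ¬p2) ⊃ p2) ⊃ p1) ⊃ p2) ⊃ p3) ⊃ p3) ⊃ p1) ⊃ p1) ⊃ p3) ⊃ p2) ⊃ p3) ⊃ p2) ⊃ p3) ⊃ p2) ⊃ p3) ⊃ p2): 0.1 ≤ 0.7, so result = 1
((((((((((((((((((p1 ⊃ p3) ⊃ ¬p2) ⊃ p2) ⊃ p1) ⊃ p2) ⊃ p3) ⊃ p3) ⊃ p1) ⊃ p1) ⊃ p3) ⊃ p2) ⊃ p3) ⊃ p2) ⊃ p3) ⊃ p2) ⊃ p3) ⊃ p2) ⊃ p2): 1 > 0.7, so result = 0.7

0.70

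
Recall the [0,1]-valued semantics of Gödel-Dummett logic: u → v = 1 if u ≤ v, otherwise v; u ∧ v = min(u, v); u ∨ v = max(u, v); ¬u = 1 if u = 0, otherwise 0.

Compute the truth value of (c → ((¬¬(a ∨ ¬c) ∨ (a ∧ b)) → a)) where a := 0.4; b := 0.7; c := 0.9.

0.40

¬c: Gödel ¬ of 0.9 = 0 (operand ≠ 0)
(a ∨ ¬c) = max(0.4, 0) = 0.4
¬(a ∨ ¬c): Gödel ¬ of 0.4 = 0 (operand ≠ 0)
¬¬(a ∨ ¬c): Gödel ¬ of 0 = 1 (operand is 0)
(a ∧ b) = min(0.4, 0.7) = 0.4
(¬¬(a ∨ ¬c) ∨ (a ∧ b)) = max(1, 0.4) = 1
((¬¬(a ∨ ¬c) ∨ (a ∧ b)) → a): 1 > 0.4, so result = 0.4
(c → ((¬¬(a ∨ ¬c) ∨ (a ∧ b)) → a)): 0.9 > 0.4, so result = 0.4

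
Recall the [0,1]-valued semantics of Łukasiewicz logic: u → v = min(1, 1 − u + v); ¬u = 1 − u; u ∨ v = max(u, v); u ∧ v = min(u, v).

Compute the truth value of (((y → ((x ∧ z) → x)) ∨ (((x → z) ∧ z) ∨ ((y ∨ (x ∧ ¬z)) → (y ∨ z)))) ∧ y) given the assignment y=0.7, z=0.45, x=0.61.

0.70

(x ∧ z) = min(0.61, 0.45) = 0.45
((x ∧ z) → x): min(1, 1 − 0.45 + 0.61) = 1
(y → ((x ∧ z) → x)): min(1, 1 − 0.7 + 1) = 1
(x → z): min(1, 1 − 0.61 + 0.45) = 0.84
((x → z) ∧ z) = min(0.84, 0.45) = 0.45
¬z: Łukasiewicz ¬ gives 1 − 0.45 = 0.55
(x ∧ ¬z) = min(0.61, 0.55) = 0.55
(y ∨ (x ∧ ¬z)) = max(0.7, 0.55) = 0.7
(y ∨ z) = max(0.7, 0.45) = 0.7
((y ∨ (x ∧ ¬z)) → (y ∨ z)): min(1, 1 − 0.7 + 0.7) = 1
(((x → z) ∧ z) ∨ ((y ∨ (x ∧ ¬z)) → (y ∨ z))) = max(0.45, 1) = 1
((y → ((x ∧ z) → x)) ∨ (((x → z) ∧ z) ∨ ((y ∨ (x ∧ ¬z)) → (y ∨ z)))) = max(1, 1) = 1
(((y → ((x ∧ z) → x)) ∨ (((x → z) ∧ z) ∨ ((y ∨ (x ∧ ¬z)) → (y ∨ z)))) ∧ y) = min(1, 0.7) = 0.7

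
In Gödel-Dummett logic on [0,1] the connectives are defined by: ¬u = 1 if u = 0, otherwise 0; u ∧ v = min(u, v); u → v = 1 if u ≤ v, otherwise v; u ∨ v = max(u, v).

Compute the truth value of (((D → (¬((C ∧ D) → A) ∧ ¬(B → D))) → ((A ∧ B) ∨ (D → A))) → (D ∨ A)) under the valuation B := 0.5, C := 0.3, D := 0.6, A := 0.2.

(C ∧ D) = min(0.3, 0.6) = 0.3
((C ∧ D) → A): 0.3 > 0.2, so result = 0.2
¬((C ∧ D) → A): Gödel ¬ of 0.2 = 0 (operand ≠ 0)
(B → D): 0.5 ≤ 0.6, so result = 1
¬(B → D): Gödel ¬ of 1 = 0 (operand ≠ 0)
(¬((C ∧ D) → A) ∧ ¬(B → D)) = min(0, 0) = 0
(D → (¬((C ∧ D) → A) ∧ ¬(B → D))): 0.6 > 0, so result = 0
(A ∧ B) = min(0.2, 0.5) = 0.2
(D → A): 0.6 > 0.2, so result = 0.2
((A ∧ B) ∨ (D → A)) = max(0.2, 0.2) = 0.2
((D → (¬((C ∧ D) → A) ∧ ¬(B → D))) → ((A ∧ B) ∨ (D → A))): 0 ≤ 0.2, so result = 1
(D ∨ A) = max(0.6, 0.2) = 0.6
(((D → (¬((C ∧ D) → A) ∧ ¬(B → D))) → ((A ∧ B) ∨ (D → A))) → (D ∨ A)): 1 > 0.6, so result = 0.6

0.60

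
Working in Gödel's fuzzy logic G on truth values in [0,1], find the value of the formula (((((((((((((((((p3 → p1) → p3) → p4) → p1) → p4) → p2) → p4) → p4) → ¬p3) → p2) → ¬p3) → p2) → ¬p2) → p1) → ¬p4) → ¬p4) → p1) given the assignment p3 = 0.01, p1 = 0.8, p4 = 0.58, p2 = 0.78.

(p3 → p1): 0.01 ≤ 0.8, so result = 1
((p3 → p1) → p3): 1 > 0.01, so result = 0.01
(((p3 → p1) → p3) → p4): 0.01 ≤ 0.58, so result = 1
((((p3 → p1) → p3) → p4) → p1): 1 > 0.8, so result = 0.8
(((((p3 → p1) → p3) → p4) → p1) → p4): 0.8 > 0.58, so result = 0.58
((((((p3 → p1) → p3) → p4) → p1) → p4) → p2): 0.58 ≤ 0.78, so result = 1
(((((((p3 → p1) → p3) → p4) → p1) → p4) → p2) → p4): 1 > 0.58, so result = 0.58
((((((((p3 → p1) → p3) → p4) → p1) → p4) → p2) → p4) → p4): 0.58 ≤ 0.58, so result = 1
¬p3: Gödel ¬ of 0.01 = 0 (operand ≠ 0)
(((((((((p3 → p1) → p3) → p4) → p1) → p4) → p2) → p4) → p4) → ¬p3): 1 > 0, so result = 0
((((((((((p3 → p1) → p3) → p4) → p1) → p4) → p2) → p4) → p4) → ¬p3) → p2): 0 ≤ 0.78, so result = 1
¬p3: Gödel ¬ of 0.01 = 0 (operand ≠ 0)
(((((((((((p3 → p1) → p3) → p4) → p1) → p4) → p2) → p4) → p4) → ¬p3) → p2) → ¬p3): 1 > 0, so result = 0
((((((((((((p3 → p1) → p3) → p4) → p1) → p4) → p2) → p4) → p4) → ¬p3) → p2) → ¬p3) → p2): 0 ≤ 0.78, so result = 1
¬p2: Gödel ¬ of 0.78 = 0 (operand ≠ 0)
(((((((((((((p3 → p1) → p3) → p4) → p1) → p4) → p2) → p4) → p4) → ¬p3) → p2) → ¬p3) → p2) → ¬p2): 1 > 0, so result = 0
((((((((((((((p3 → p1) → p3) → p4) → p1) → p4) → p2) → p4) → p4) → ¬p3) → p2) → ¬p3) → p2) → ¬p2) → p1): 0 ≤ 0.8, so result = 1
¬p4: Gödel ¬ of 0.58 = 0 (operand ≠ 0)
(((((((((((((((p3 → p1) → p3) → p4) → p1) → p4) → p2) → p4) → p4) → ¬p3) → p2) → ¬p3) → p2) → ¬p2) → p1) → ¬p4): 1 > 0, so result = 0
¬p4: Gödel ¬ of 0.58 = 0 (operand ≠ 0)
((((((((((((((((p3 → p1) → p3) → p4) → p1) → p4) → p2) → p4) → p4) → ¬p3) → p2) → ¬p3) → p2) → ¬p2) → p1) → ¬p4) → ¬p4): 0 ≤ 0, so result = 1
(((((((((((((((((p3 → p1) → p3) → p4) → p1) → p4) → p2) → p4) → p4) → ¬p3) → p2) → ¬p3) → p2) → ¬p2) → p1) → ¬p4) → ¬p4) → p1): 1 > 0.8, so result = 0.8

0.80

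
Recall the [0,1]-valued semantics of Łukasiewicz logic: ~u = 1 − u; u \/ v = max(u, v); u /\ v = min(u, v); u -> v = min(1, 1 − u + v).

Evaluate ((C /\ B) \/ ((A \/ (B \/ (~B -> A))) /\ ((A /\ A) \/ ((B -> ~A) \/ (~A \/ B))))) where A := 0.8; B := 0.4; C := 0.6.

0.80

(C /\ B) = min(0.6, 0.4) = 0.4
~B: Łukasiewicz ¬ gives 1 − 0.4 = 0.6
(~B -> A): min(1, 1 − 0.6 + 0.8) = 1
(B \/ (~B -> A)) = max(0.4, 1) = 1
(A \/ (B \/ (~B -> A))) = max(0.8, 1) = 1
(A /\ A) = min(0.8, 0.8) = 0.8
~A: Łukasiewicz ¬ gives 1 − 0.8 = 0.2
(B -> ~A): min(1, 1 − 0.4 + 0.2) = 0.8
~A: Łukasiewicz ¬ gives 1 − 0.8 = 0.2
(~A \/ B) = max(0.2, 0.4) = 0.4
((B -> ~A) \/ (~A \/ B)) = max(0.8, 0.4) = 0.8
((A /\ A) \/ ((B -> ~A) \/ (~A \/ B))) = max(0.8, 0.8) = 0.8
((A \/ (B \/ (~B -> A))) /\ ((A /\ A) \/ ((B -> ~A) \/ (~A \/ B)))) = min(1, 0.8) = 0.8
((C /\ B) \/ ((A \/ (B \/ (~B -> A))) /\ ((A /\ A) \/ ((B -> ~A) \/ (~A \/ B))))) = max(0.4, 0.8) = 0.8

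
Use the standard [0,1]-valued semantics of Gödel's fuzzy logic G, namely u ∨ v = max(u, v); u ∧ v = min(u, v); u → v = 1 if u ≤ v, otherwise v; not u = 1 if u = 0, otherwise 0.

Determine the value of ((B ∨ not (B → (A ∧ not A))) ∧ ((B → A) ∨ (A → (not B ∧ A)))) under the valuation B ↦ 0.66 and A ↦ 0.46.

not A: Gödel ¬ of 0.46 = 0 (operand ≠ 0)
(A ∧ not A) = min(0.46, 0) = 0
(B → (A ∧ not A)): 0.66 > 0, so result = 0
not (B → (A ∧ not A)): Gödel ¬ of 0 = 1 (operand is 0)
(B ∨ not (B → (A ∧ not A))) = max(0.66, 1) = 1
(B → A): 0.66 > 0.46, so result = 0.46
not B: Gödel ¬ of 0.66 = 0 (operand ≠ 0)
(not B ∧ A) = min(0, 0.46) = 0
(A → (not B ∧ A)): 0.46 > 0, so result = 0
((B → A) ∨ (A → (not B ∧ A))) = max(0.46, 0) = 0.46
((B ∨ not (B → (A ∧ not A))) ∧ ((B → A) ∨ (A → (not B ∧ A)))) = min(1, 0.46) = 0.46

0.46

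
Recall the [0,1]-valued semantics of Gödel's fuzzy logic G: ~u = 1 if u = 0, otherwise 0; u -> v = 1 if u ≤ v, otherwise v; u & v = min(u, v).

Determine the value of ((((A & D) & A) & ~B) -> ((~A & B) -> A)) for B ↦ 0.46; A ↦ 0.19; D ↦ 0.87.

(A & D) = min(0.19, 0.87) = 0.19
((A & D) & A) = min(0.19, 0.19) = 0.19
~B: Gödel ¬ of 0.46 = 0 (operand ≠ 0)
(((A & D) & A) & ~B) = min(0.19, 0) = 0
~A: Gödel ¬ of 0.19 = 0 (operand ≠ 0)
(~A & B) = min(0, 0.46) = 0
((~A & B) -> A): 0 ≤ 0.19, so result = 1
((((A & D) & A) & ~B) -> ((~A & B) -> A)): 0 ≤ 1, so result = 1

1.00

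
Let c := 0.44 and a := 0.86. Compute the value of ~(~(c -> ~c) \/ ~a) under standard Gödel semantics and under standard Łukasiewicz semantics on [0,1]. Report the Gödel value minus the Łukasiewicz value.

-0.86

Gödel evaluation:
  ~c: Gödel ¬ of 0.44 = 0 (operand ≠ 0)
  (c -> ~c): 0.44 > 0, so result = 0
  ~(c -> ~c): Gödel ¬ of 0 = 1 (operand is 0)
  ~a: Gödel ¬ of 0.86 = 0 (operand ≠ 0)
  (~(c -> ~c) \/ ~a) = max(1, 0) = 1
  ~(~(c -> ~c) \/ ~a): Gödel ¬ of 1 = 0 (operand ≠ 0)
  Gödel value = 0
Łukasiewicz evaluation:
  ~c: Łukasiewicz ¬ gives 1 − 0.44 = 0.56
  (c -> ~c): min(1, 1 − 0.44 + 0.56) = 1
  ~(c -> ~c): Łukasiewicz ¬ gives 1 − 1 = 0
  ~a: Łukasiewicz ¬ gives 1 − 0.86 = 0.14
  (~(c -> ~c) \/ ~a) = max(0, 0.14) = 0.14
  ~(~(c -> ~c) \/ ~a): Łukasiewicz ¬ gives 1 − 0.14 = 0.86
  Łukasiewicz value = 0.86
Difference: 0 − 0.86 = -0.86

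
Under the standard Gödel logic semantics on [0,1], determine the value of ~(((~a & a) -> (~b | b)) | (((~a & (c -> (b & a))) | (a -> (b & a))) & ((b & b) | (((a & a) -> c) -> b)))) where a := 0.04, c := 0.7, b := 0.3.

0.00

~a: Gödel ¬ of 0.04 = 0 (operand ≠ 0)
(~a & a) = min(0, 0.04) = 0
~b: Gödel ¬ of 0.3 = 0 (operand ≠ 0)
(~b | b) = max(0, 0.3) = 0.3
((~a & a) -> (~b | b)): 0 ≤ 0.3, so result = 1
~a: Gödel ¬ of 0.04 = 0 (operand ≠ 0)
(b & a) = min(0.3, 0.04) = 0.04
(c -> (b & a)): 0.7 > 0.04, so result = 0.04
(~a & (c -> (b & a))) = min(0, 0.04) = 0
(b & a) = min(0.3, 0.04) = 0.04
(a -> (b & a)): 0.04 ≤ 0.04, so result = 1
((~a & (c -> (b & a))) | (a -> (b & a))) = max(0, 1) = 1
(b & b) = min(0.3, 0.3) = 0.3
(a & a) = min(0.04, 0.04) = 0.04
((a & a) -> c): 0.04 ≤ 0.7, so result = 1
(((a & a) -> c) -> b): 1 > 0.3, so result = 0.3
((b & b) | (((a & a) -> c) -> b)) = max(0.3, 0.3) = 0.3
(((~a & (c -> (b & a))) | (a -> (b & a))) & ((b & b) | (((a & a) -> c) -> b))) = min(1, 0.3) = 0.3
(((~a & a) -> (~b | b)) | (((~a & (c -> (b & a))) | (a -> (b & a))) & ((b & b) | (((a & a) -> c) -> b)))) = max(1, 0.3) = 1
~(((~a & a) -> (~b | b)) | (((~a & (c -> (b & a))) | (a -> (b & a))) & ((b & b) | (((a & a) -> c) -> b)))): Gödel ¬ of 1 = 0 (operand ≠ 0)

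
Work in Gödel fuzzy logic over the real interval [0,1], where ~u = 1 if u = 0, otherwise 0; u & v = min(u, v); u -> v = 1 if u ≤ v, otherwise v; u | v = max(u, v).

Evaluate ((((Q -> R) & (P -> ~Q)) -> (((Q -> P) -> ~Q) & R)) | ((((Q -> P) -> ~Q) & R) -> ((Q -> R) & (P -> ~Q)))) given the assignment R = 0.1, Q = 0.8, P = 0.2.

(Q -> R): 0.8 > 0.1, so result = 0.1
~Q: Gödel ¬ of 0.8 = 0 (operand ≠ 0)
(P -> ~Q): 0.2 > 0, so result = 0
((Q -> R) & (P -> ~Q)) = min(0.1, 0) = 0
(Q -> P): 0.8 > 0.2, so result = 0.2
~Q: Gödel ¬ of 0.8 = 0 (operand ≠ 0)
((Q -> P) -> ~Q): 0.2 > 0, so result = 0
(((Q -> P) -> ~Q) & R) = min(0, 0.1) = 0
(((Q -> R) & (P -> ~Q)) -> (((Q -> P) -> ~Q) & R)): 0 ≤ 0, so result = 1
(Q -> P): 0.8 > 0.2, so result = 0.2
~Q: Gödel ¬ of 0.8 = 0 (operand ≠ 0)
((Q -> P) -> ~Q): 0.2 > 0, so result = 0
(((Q -> P) -> ~Q) & R) = min(0, 0.1) = 0
(Q -> R): 0.8 > 0.1, so result = 0.1
~Q: Gödel ¬ of 0.8 = 0 (operand ≠ 0)
(P -> ~Q): 0.2 > 0, so result = 0
((Q -> R) & (P -> ~Q)) = min(0.1, 0) = 0
((((Q -> P) -> ~Q) & R) -> ((Q -> R) & (P -> ~Q))): 0 ≤ 0, so result = 1
((((Q -> R) & (P -> ~Q)) -> (((Q -> P) -> ~Q) & R)) | ((((Q -> P) -> ~Q) & R) -> ((Q -> R) & (P -> ~Q)))) = max(1, 1) = 1

1.00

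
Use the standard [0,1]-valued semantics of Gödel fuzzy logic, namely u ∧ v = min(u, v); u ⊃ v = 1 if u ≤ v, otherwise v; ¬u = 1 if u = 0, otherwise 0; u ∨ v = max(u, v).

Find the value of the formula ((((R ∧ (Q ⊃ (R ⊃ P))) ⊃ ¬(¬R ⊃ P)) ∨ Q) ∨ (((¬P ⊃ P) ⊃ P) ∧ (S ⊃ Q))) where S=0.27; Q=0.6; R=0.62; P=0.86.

0.86

(R ⊃ P): 0.62 ≤ 0.86, so result = 1
(Q ⊃ (R ⊃ P)): 0.6 ≤ 1, so result = 1
(R ∧ (Q ⊃ (R ⊃ P))) = min(0.62, 1) = 0.62
¬R: Gödel ¬ of 0.62 = 0 (operand ≠ 0)
(¬R ⊃ P): 0 ≤ 0.86, so result = 1
¬(¬R ⊃ P): Gödel ¬ of 1 = 0 (operand ≠ 0)
((R ∧ (Q ⊃ (R ⊃ P))) ⊃ ¬(¬R ⊃ P)): 0.62 > 0, so result = 0
(((R ∧ (Q ⊃ (R ⊃ P))) ⊃ ¬(¬R ⊃ P)) ∨ Q) = max(0, 0.6) = 0.6
¬P: Gödel ¬ of 0.86 = 0 (operand ≠ 0)
(¬P ⊃ P): 0 ≤ 0.86, so result = 1
((¬P ⊃ P) ⊃ P): 1 > 0.86, so result = 0.86
(S ⊃ Q): 0.27 ≤ 0.6, so result = 1
(((¬P ⊃ P) ⊃ P) ∧ (S ⊃ Q)) = min(0.86, 1) = 0.86
((((R ∧ (Q ⊃ (R ⊃ P))) ⊃ ¬(¬R ⊃ P)) ∨ Q) ∨ (((¬P ⊃ P) ⊃ P) ∧ (S ⊃ Q))) = max(0.6, 0.86) = 0.86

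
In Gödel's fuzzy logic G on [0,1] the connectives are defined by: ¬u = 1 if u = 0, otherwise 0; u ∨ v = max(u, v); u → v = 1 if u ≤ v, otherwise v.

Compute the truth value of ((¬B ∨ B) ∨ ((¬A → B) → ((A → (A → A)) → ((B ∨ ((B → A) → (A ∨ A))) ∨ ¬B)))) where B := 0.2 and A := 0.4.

0.40

¬B: Gödel ¬ of 0.2 = 0 (operand ≠ 0)
(¬B ∨ B) = max(0, 0.2) = 0.2
¬A: Gödel ¬ of 0.4 = 0 (operand ≠ 0)
(¬A → B): 0 ≤ 0.2, so result = 1
(A → A): 0.4 ≤ 0.4, so result = 1
(A → (A → A)): 0.4 ≤ 1, so result = 1
(B → A): 0.2 ≤ 0.4, so result = 1
(A ∨ A) = max(0.4, 0.4) = 0.4
((B → A) → (A ∨ A)): 1 > 0.4, so result = 0.4
(B ∨ ((B → A) → (A ∨ A))) = max(0.2, 0.4) = 0.4
¬B: Gödel ¬ of 0.2 = 0 (operand ≠ 0)
((B ∨ ((B → A) → (A ∨ A))) ∨ ¬B) = max(0.4, 0) = 0.4
((A → (A → A)) → ((B ∨ ((B → A) → (A ∨ A))) ∨ ¬B)): 1 > 0.4, so result = 0.4
((¬A → B) → ((A → (A → A)) → ((B ∨ ((B → A) → (A ∨ A))) ∨ ¬B))): 1 > 0.4, so result = 0.4
((¬B ∨ B) ∨ ((¬A → B) → ((A → (A → A)) → ((B ∨ ((B → A) → (A ∨ A))) ∨ ¬B)))) = max(0.2, 0.4) = 0.4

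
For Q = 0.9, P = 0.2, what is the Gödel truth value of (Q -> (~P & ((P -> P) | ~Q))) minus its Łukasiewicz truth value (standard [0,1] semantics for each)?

-0.90

Gödel evaluation:
  ~P: Gödel ¬ of 0.2 = 0 (operand ≠ 0)
  (P -> P): 0.2 ≤ 0.2, so result = 1
  ~Q: Gödel ¬ of 0.9 = 0 (operand ≠ 0)
  ((P -> P) | ~Q) = max(1, 0) = 1
  (~P & ((P -> P) | ~Q)) = min(0, 1) = 0
  (Q -> (~P & ((P -> P) | ~Q))): 0.9 > 0, so result = 0
  Gödel value = 0
Łukasiewicz evaluation:
  ~P: Łukasiewicz ¬ gives 1 − 0.2 = 0.8
  (P -> P): min(1, 1 − 0.2 + 0.2) = 1
  ~Q: Łukasiewicz ¬ gives 1 − 0.9 = 0.1
  ((P -> P) | ~Q) = max(1, 0.1) = 1
  (~P & ((P -> P) | ~Q)) = min(0.8, 1) = 0.8
  (Q -> (~P & ((P -> P) | ~Q))): min(1, 1 − 0.9 + 0.8) = 0.9
  Łukasiewicz value = 0.9
Difference: 0 − 0.9 = -0.90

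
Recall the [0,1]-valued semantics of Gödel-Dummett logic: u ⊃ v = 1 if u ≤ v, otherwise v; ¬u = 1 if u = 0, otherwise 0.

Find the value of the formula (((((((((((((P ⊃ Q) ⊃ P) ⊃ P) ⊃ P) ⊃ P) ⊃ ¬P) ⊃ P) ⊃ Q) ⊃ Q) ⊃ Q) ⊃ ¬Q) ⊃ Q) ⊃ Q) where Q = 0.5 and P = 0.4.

(P ⊃ Q): 0.4 ≤ 0.5, so result = 1
((P ⊃ Q) ⊃ P): 1 > 0.4, so result = 0.4
(((P ⊃ Q) ⊃ P) ⊃ P): 0.4 ≤ 0.4, so result = 1
((((P ⊃ Q) ⊃ P) ⊃ P) ⊃ P): 1 > 0.4, so result = 0.4
(((((P ⊃ Q) ⊃ P) ⊃ P) ⊃ P) ⊃ P): 0.4 ≤ 0.4, so result = 1
¬P: Gödel ¬ of 0.4 = 0 (operand ≠ 0)
((((((P ⊃ Q) ⊃ P) ⊃ P) ⊃ P) ⊃ P) ⊃ ¬P): 1 > 0, so result = 0
(((((((P ⊃ Q) ⊃ P) ⊃ P) ⊃ P) ⊃ P) ⊃ ¬P) ⊃ P): 0 ≤ 0.4, so result = 1
((((((((P ⊃ Q) ⊃ P) ⊃ P) ⊃ P) ⊃ P) ⊃ ¬P) ⊃ P) ⊃ Q): 1 > 0.5, so result = 0.5
(((((((((P ⊃ Q) ⊃ P) ⊃ P) ⊃ P) ⊃ P) ⊃ ¬P) ⊃ P) ⊃ Q) ⊃ Q): 0.5 ≤ 0.5, so result = 1
((((((((((P ⊃ Q) ⊃ P) ⊃ P) ⊃ P) ⊃ P) ⊃ ¬P) ⊃ P) ⊃ Q) ⊃ Q) ⊃ Q): 1 > 0.5, so result = 0.5
¬Q: Gödel ¬ of 0.5 = 0 (operand ≠ 0)
(((((((((((P ⊃ Q) ⊃ P) ⊃ P) ⊃ P) ⊃ P) ⊃ ¬P) ⊃ P) ⊃ Q) ⊃ Q) ⊃ Q) ⊃ ¬Q): 0.5 > 0, so result = 0
((((((((((((P ⊃ Q) ⊃ P) ⊃ P) ⊃ P) ⊃ P) ⊃ ¬P) ⊃ P) ⊃ Q) ⊃ Q) ⊃ Q) ⊃ ¬Q) ⊃ Q): 0 ≤ 0.5, so result = 1
(((((((((((((P ⊃ Q) ⊃ P) ⊃ P) ⊃ P) ⊃ P) ⊃ ¬P) ⊃ P) ⊃ Q) ⊃ Q) ⊃ Q) ⊃ ¬Q) ⊃ Q) ⊃ Q): 1 > 0.5, so result = 0.5

0.50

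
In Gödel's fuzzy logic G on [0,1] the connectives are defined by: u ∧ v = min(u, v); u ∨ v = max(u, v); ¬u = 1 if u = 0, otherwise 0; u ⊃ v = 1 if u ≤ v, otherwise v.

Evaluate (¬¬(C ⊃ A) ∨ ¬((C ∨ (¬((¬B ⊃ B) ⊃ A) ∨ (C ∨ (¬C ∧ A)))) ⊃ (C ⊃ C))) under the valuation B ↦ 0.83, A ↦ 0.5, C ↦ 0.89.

1.00

(C ⊃ A): 0.89 > 0.5, so result = 0.5
¬(C ⊃ A): Gödel ¬ of 0.5 = 0 (operand ≠ 0)
¬¬(C ⊃ A): Gödel ¬ of 0 = 1 (operand is 0)
¬B: Gödel ¬ of 0.83 = 0 (operand ≠ 0)
(¬B ⊃ B): 0 ≤ 0.83, so result = 1
((¬B ⊃ B) ⊃ A): 1 > 0.5, so result = 0.5
¬((¬B ⊃ B) ⊃ A): Gödel ¬ of 0.5 = 0 (operand ≠ 0)
¬C: Gödel ¬ of 0.89 = 0 (operand ≠ 0)
(¬C ∧ A) = min(0, 0.5) = 0
(C ∨ (¬C ∧ A)) = max(0.89, 0) = 0.89
(¬((¬B ⊃ B) ⊃ A) ∨ (C ∨ (¬C ∧ A))) = max(0, 0.89) = 0.89
(C ∨ (¬((¬B ⊃ B) ⊃ A) ∨ (C ∨ (¬C ∧ A)))) = max(0.89, 0.89) = 0.89
(C ⊃ C): 0.89 ≤ 0.89, so result = 1
((C ∨ (¬((¬B ⊃ B) ⊃ A) ∨ (C ∨ (¬C ∧ A)))) ⊃ (C ⊃ C)): 0.89 ≤ 1, so result = 1
¬((C ∨ (¬((¬B ⊃ B) ⊃ A) ∨ (C ∨ (¬C ∧ A)))) ⊃ (C ⊃ C)): Gödel ¬ of 1 = 0 (operand ≠ 0)
(¬¬(C ⊃ A) ∨ ¬((C ∨ (¬((¬B ⊃ B) ⊃ A) ∨ (C ∨ (¬C ∧ A)))) ⊃ (C ⊃ C))) = max(1, 0) = 1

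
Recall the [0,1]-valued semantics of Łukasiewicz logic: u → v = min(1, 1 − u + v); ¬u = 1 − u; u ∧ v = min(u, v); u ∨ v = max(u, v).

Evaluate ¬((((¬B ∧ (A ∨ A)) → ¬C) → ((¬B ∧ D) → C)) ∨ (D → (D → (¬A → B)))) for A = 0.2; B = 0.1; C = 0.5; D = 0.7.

0.10

¬B: Łukasiewicz ¬ gives 1 − 0.1 = 0.9
(A ∨ A) = max(0.2, 0.2) = 0.2
(¬B ∧ (A ∨ A)) = min(0.9, 0.2) = 0.2
¬C: Łukasiewicz ¬ gives 1 − 0.5 = 0.5
((¬B ∧ (A ∨ A)) → ¬C): min(1, 1 − 0.2 + 0.5) = 1
¬B: Łukasiewicz ¬ gives 1 − 0.1 = 0.9
(¬B ∧ D) = min(0.9, 0.7) = 0.7
((¬B ∧ D) → C): min(1, 1 − 0.7 + 0.5) = 0.8
(((¬B ∧ (A ∨ A)) → ¬C) → ((¬B ∧ D) → C)): min(1, 1 − 1 + 0.8) = 0.8
¬A: Łukasiewicz ¬ gives 1 − 0.2 = 0.8
(¬A → B): min(1, 1 − 0.8 + 0.1) = 0.3
(D → (¬A → B)): min(1, 1 − 0.7 + 0.3) = 0.6
(D → (D → (¬A → B))): min(1, 1 − 0.7 + 0.6) = 0.9
((((¬B ∧ (A ∨ A)) → ¬C) → ((¬B ∧ D) → C)) ∨ (D → (D → (¬A → B)))) = max(0.8, 0.9) = 0.9
¬((((¬B ∧ (A ∨ A)) → ¬C) → ((¬B ∧ D) → C)) ∨ (D → (D → (¬A → B)))): Łukasiewicz ¬ gives 1 − 0.9 = 0.1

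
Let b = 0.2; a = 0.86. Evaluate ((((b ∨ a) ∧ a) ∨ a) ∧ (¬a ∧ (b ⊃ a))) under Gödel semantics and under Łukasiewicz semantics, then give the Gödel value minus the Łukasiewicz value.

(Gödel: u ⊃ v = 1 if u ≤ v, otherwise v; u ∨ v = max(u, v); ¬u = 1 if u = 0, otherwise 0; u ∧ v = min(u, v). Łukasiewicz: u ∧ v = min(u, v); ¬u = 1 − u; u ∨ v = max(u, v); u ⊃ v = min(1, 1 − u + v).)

Gödel evaluation:
  (b ∨ a) = max(0.2, 0.86) = 0.86
  ((b ∨ a) ∧ a) = min(0.86, 0.86) = 0.86
  (((b ∨ a) ∧ a) ∨ a) = max(0.86, 0.86) = 0.86
  ¬a: Gödel ¬ of 0.86 = 0 (operand ≠ 0)
  (b ⊃ a): 0.2 ≤ 0.86, so result = 1
  (¬a ∧ (b ⊃ a)) = min(0, 1) = 0
  ((((b ∨ a) ∧ a) ∨ a) ∧ (¬a ∧ (b ⊃ a))) = min(0.86, 0) = 0
  Gödel value = 0
Łukasiewicz evaluation:
  (b ∨ a) = max(0.2, 0.86) = 0.86
  ((b ∨ a) ∧ a) = min(0.86, 0.86) = 0.86
  (((b ∨ a) ∧ a) ∨ a) = max(0.86, 0.86) = 0.86
  ¬a: Łukasiewicz ¬ gives 1 − 0.86 = 0.14
  (b ⊃ a): min(1, 1 − 0.2 + 0.86) = 1
  (¬a ∧ (b ⊃ a)) = min(0.14, 1) = 0.14
  ((((b ∨ a) ∧ a) ∨ a) ∧ (¬a ∧ (b ⊃ a))) = min(0.86, 0.14) = 0.14
  Łukasiewicz value = 0.14
Difference: 0 − 0.14 = -0.14

-0.14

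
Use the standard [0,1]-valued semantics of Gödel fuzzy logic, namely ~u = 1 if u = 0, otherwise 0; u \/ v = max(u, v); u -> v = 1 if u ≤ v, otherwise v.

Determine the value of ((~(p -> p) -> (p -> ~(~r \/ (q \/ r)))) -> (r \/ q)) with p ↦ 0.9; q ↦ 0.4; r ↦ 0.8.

(p -> p): 0.9 ≤ 0.9, so result = 1
~(p -> p): Gödel ¬ of 1 = 0 (operand ≠ 0)
~r: Gödel ¬ of 0.8 = 0 (operand ≠ 0)
(q \/ r) = max(0.4, 0.8) = 0.8
(~r \/ (q \/ r)) = max(0, 0.8) = 0.8
~(~r \/ (q \/ r)): Gödel ¬ of 0.8 = 0 (operand ≠ 0)
(p -> ~(~r \/ (q \/ r))): 0.9 > 0, so result = 0
(~(p -> p) -> (p -> ~(~r \/ (q \/ r)))): 0 ≤ 0, so result = 1
(r \/ q) = max(0.8, 0.4) = 0.8
((~(p -> p) -> (p -> ~(~r \/ (q \/ r)))) -> (r \/ q)): 1 > 0.8, so result = 0.8

0.80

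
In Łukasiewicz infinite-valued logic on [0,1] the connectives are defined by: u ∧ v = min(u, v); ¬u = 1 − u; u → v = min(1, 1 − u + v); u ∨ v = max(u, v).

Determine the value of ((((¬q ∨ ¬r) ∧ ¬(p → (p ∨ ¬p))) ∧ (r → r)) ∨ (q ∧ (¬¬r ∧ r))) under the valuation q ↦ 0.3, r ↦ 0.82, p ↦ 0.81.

0.30

¬q: Łukasiewicz ¬ gives 1 − 0.3 = 0.7
¬r: Łukasiewicz ¬ gives 1 − 0.82 = 0.18
(¬q ∨ ¬r) = max(0.7, 0.18) = 0.7
¬p: Łukasiewicz ¬ gives 1 − 0.81 = 0.19
(p ∨ ¬p) = max(0.81, 0.19) = 0.81
(p → (p ∨ ¬p)): min(1, 1 − 0.81 + 0.81) = 1
¬(p → (p ∨ ¬p)): Łukasiewicz ¬ gives 1 − 1 = 0
((¬q ∨ ¬r) ∧ ¬(p → (p ∨ ¬p))) = min(0.7, 0) = 0
(r → r): min(1, 1 − 0.82 + 0.82) = 1
(((¬q ∨ ¬r) ∧ ¬(p → (p ∨ ¬p))) ∧ (r → r)) = min(0, 1) = 0
¬r: Łukasiewicz ¬ gives 1 − 0.82 = 0.18
¬¬r: Łukasiewicz ¬ gives 1 − 0.18 = 0.82
(¬¬r ∧ r) = min(0.82, 0.82) = 0.82
(q ∧ (¬¬r ∧ r)) = min(0.3, 0.82) = 0.3
((((¬q ∨ ¬r) ∧ ¬(p → (p ∨ ¬p))) ∧ (r → r)) ∨ (q ∧ (¬¬r ∧ r))) = max(0, 0.3) = 0.3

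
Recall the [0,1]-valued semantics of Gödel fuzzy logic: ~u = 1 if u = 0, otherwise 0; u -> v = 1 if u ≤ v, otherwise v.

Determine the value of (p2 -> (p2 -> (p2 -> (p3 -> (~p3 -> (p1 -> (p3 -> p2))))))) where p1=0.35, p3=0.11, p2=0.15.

1.00

~p3: Gödel ¬ of 0.11 = 0 (operand ≠ 0)
(p3 -> p2): 0.11 ≤ 0.15, so result = 1
(p1 -> (p3 -> p2)): 0.35 ≤ 1, so result = 1
(~p3 -> (p1 -> (p3 -> p2))): 0 ≤ 1, so result = 1
(p3 -> (~p3 -> (p1 -> (p3 -> p2)))): 0.11 ≤ 1, so result = 1
(p2 -> (p3 -> (~p3 -> (p1 -> (p3 -> p2))))): 0.15 ≤ 1, so result = 1
(p2 -> (p2 -> (p3 -> (~p3 -> (p1 -> (p3 -> p2)))))): 0.15 ≤ 1, so result = 1
(p2 -> (p2 -> (p2 -> (p3 -> (~p3 -> (p1 -> (p3 -> p2))))))): 0.15 ≤ 1, so result = 1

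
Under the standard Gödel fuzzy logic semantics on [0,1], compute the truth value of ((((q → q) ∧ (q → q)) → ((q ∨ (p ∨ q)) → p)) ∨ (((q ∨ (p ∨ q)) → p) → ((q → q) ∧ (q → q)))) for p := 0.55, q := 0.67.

(q → q): 0.67 ≤ 0.67, so result = 1
(q → q): 0.67 ≤ 0.67, so result = 1
((q → q) ∧ (q → q)) = min(1, 1) = 1
(p ∨ q) = max(0.55, 0.67) = 0.67
(q ∨ (p ∨ q)) = max(0.67, 0.67) = 0.67
((q ∨ (p ∨ q)) → p): 0.67 > 0.55, so result = 0.55
(((q → q) ∧ (q → q)) → ((q ∨ (p ∨ q)) → p)): 1 > 0.55, so result = 0.55
(p ∨ q) = max(0.55, 0.67) = 0.67
(q ∨ (p ∨ q)) = max(0.67, 0.67) = 0.67
((q ∨ (p ∨ q)) → p): 0.67 > 0.55, so result = 0.55
(q → q): 0.67 ≤ 0.67, so result = 1
(q → q): 0.67 ≤ 0.67, so result = 1
((q → q) ∧ (q → q)) = min(1, 1) = 1
(((q ∨ (p ∨ q)) → p) → ((q → q) ∧ (q → q))): 0.55 ≤ 1, so result = 1
((((q → q) ∧ (q → q)) → ((q ∨ (p ∨ q)) → p)) ∨ (((q ∨ (p ∨ q)) → p) → ((q → q) ∧ (q → q)))) = max(0.55, 1) = 1

1.00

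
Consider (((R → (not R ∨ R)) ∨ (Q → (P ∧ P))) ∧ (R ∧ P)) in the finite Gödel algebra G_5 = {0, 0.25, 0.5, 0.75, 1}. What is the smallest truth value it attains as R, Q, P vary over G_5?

The minimum is attained at R = 0, Q = 0, P = 0:
  not R: Gödel ¬ of 0 = 1 (operand is 0)
  (not R ∨ R) = max(1, 0) = 1
  (R → (not R ∨ R)): 0 ≤ 1, so result = 1
  (P ∧ P) = min(0, 0) = 0
  (Q → (P ∧ P)): 0 ≤ 0, so result = 1
  ((R → (not R ∨ R)) ∨ (Q → (P ∧ P))) = max(1, 1) = 1
  (R ∧ P) = min(0, 0) = 0
  (((R → (not R ∨ R)) ∨ (Q → (P ∧ P))) ∧ (R ∧ P)) = min(1, 0) = 0
Checking all 125 assignments confirms none give a value below 0.00.

0.00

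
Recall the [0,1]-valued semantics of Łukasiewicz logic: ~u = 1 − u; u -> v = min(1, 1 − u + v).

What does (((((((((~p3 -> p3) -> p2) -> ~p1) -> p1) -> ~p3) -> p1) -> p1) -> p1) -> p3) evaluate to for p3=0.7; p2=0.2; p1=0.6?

0.80

~p3: Łukasiewicz ¬ gives 1 − 0.7 = 0.3
(~p3 -> p3): min(1, 1 − 0.3 + 0.7) = 1
((~p3 -> p3) -> p2): min(1, 1 − 1 + 0.2) = 0.2
~p1: Łukasiewicz ¬ gives 1 − 0.6 = 0.4
(((~p3 -> p3) -> p2) -> ~p1): min(1, 1 − 0.2 + 0.4) = 1
((((~p3 -> p3) -> p2) -> ~p1) -> p1): min(1, 1 − 1 + 0.6) = 0.6
~p3: Łukasiewicz ¬ gives 1 − 0.7 = 0.3
(((((~p3 -> p3) -> p2) -> ~p1) -> p1) -> ~p3): min(1, 1 − 0.6 + 0.3) = 0.7
((((((~p3 -> p3) -> p2) -> ~p1) -> p1) -> ~p3) -> p1): min(1, 1 − 0.7 + 0.6) = 0.9
(((((((~p3 -> p3) -> p2) -> ~p1) -> p1) -> ~p3) -> p1) -> p1): min(1, 1 − 0.9 + 0.6) = 0.7
((((((((~p3 -> p3) -> p2) -> ~p1) -> p1) -> ~p3) -> p1) -> p1) -> p1): min(1, 1 − 0.7 + 0.6) = 0.9
(((((((((~p3 -> p3) -> p2) -> ~p1) -> p1) -> ~p3) -> p1) -> p1) -> p1) -> p3): min(1, 1 − 0.9 + 0.7) = 0.8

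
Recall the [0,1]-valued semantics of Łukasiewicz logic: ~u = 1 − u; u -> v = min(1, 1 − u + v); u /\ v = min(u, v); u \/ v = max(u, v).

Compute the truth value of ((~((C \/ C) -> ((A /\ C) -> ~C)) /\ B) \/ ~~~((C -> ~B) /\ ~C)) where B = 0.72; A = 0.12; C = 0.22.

0.22

(C \/ C) = max(0.22, 0.22) = 0.22
(A /\ C) = min(0.12, 0.22) = 0.12
~C: Łukasiewicz ¬ gives 1 − 0.22 = 0.78
((A /\ C) -> ~C): min(1, 1 − 0.12 + 0.78) = 1
((C \/ C) -> ((A /\ C) -> ~C)): min(1, 1 − 0.22 + 1) = 1
~((C \/ C) -> ((A /\ C) -> ~C)): Łukasiewicz ¬ gives 1 − 1 = 0
(~((C \/ C) -> ((A /\ C) -> ~C)) /\ B) = min(0, 0.72) = 0
~B: Łukasiewicz ¬ gives 1 − 0.72 = 0.28
(C -> ~B): min(1, 1 − 0.22 + 0.28) = 1
~C: Łukasiewicz ¬ gives 1 − 0.22 = 0.78
((C -> ~B) /\ ~C) = min(1, 0.78) = 0.78
~((C -> ~B) /\ ~C): Łukasiewicz ¬ gives 1 − 0.78 = 0.22
~~((C -> ~B) /\ ~C): Łukasiewicz ¬ gives 1 − 0.22 = 0.78
~~~((C -> ~B) /\ ~C): Łukasiewicz ¬ gives 1 − 0.78 = 0.22
((~((C \/ C) -> ((A /\ C) -> ~C)) /\ B) \/ ~~~((C -> ~B) /\ ~C)) = max(0, 0.22) = 0.22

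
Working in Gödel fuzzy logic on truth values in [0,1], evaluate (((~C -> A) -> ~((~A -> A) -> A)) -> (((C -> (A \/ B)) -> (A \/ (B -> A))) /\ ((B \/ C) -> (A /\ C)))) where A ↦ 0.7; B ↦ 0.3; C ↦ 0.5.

~C: Gödel ¬ of 0.5 = 0 (operand ≠ 0)
(~C -> A): 0 ≤ 0.7, so result = 1
~A: Gödel ¬ of 0.7 = 0 (operand ≠ 0)
(~A -> A): 0 ≤ 0.7, so result = 1
((~A -> A) -> A): 1 > 0.7, so result = 0.7
~((~A -> A) -> A): Gödel ¬ of 0.7 = 0 (operand ≠ 0)
((~C -> A) -> ~((~A -> A) -> A)): 1 > 0, so result = 0
(A \/ B) = max(0.7, 0.3) = 0.7
(C -> (A \/ B)): 0.5 ≤ 0.7, so result = 1
(B -> A): 0.3 ≤ 0.7, so result = 1
(A \/ (B -> A)) = max(0.7, 1) = 1
((C -> (A \/ B)) -> (A \/ (B -> A))): 1 ≤ 1, so result = 1
(B \/ C) = max(0.3, 0.5) = 0.5
(A /\ C) = min(0.7, 0.5) = 0.5
((B \/ C) -> (A /\ C)): 0.5 ≤ 0.5, so result = 1
(((C -> (A \/ B)) -> (A \/ (B -> A))) /\ ((B \/ C) -> (A /\ C))) = min(1, 1) = 1
(((~C -> A) -> ~((~A -> A) -> A)) -> (((C -> (A \/ B)) -> (A \/ (B -> A))) /\ ((B \/ C) -> (A /\ C)))): 0 ≤ 1, so result = 1

1.00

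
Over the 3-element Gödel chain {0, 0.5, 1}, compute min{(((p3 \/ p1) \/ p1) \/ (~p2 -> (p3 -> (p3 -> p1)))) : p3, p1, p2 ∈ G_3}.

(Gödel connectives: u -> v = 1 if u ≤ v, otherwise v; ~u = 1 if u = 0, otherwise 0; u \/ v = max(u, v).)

The minimum is attained at p3 = 0.5, p1 = 0, p2 = 0:
  (p3 \/ p1) = max(0.5, 0) = 0.5
  ((p3 \/ p1) \/ p1) = max(0.5, 0) = 0.5
  ~p2: Gödel ¬ of 0 = 1 (operand is 0)
  (p3 -> p1): 0.5 > 0, so result = 0
  (p3 -> (p3 -> p1)): 0.5 > 0, so result = 0
  (~p2 -> (p3 -> (p3 -> p1))): 1 > 0, so result = 0
  (((p3 \/ p1) \/ p1) \/ (~p2 -> (p3 -> (p3 -> p1)))) = max(0.5, 0) = 0.5
Checking all 27 assignments confirms none give a value below 0.50.

0.50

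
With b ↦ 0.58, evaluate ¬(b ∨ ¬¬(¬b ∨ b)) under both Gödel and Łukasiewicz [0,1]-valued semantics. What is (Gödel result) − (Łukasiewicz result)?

Gödel evaluation:
  ¬b: Gödel ¬ of 0.58 = 0 (operand ≠ 0)
  (¬b ∨ b) = max(0, 0.58) = 0.58
  ¬(¬b ∨ b): Gödel ¬ of 0.58 = 0 (operand ≠ 0)
  ¬¬(¬b ∨ b): Gödel ¬ of 0 = 1 (operand is 0)
  (b ∨ ¬¬(¬b ∨ b)) = max(0.58, 1) = 1
  ¬(b ∨ ¬¬(¬b ∨ b)): Gödel ¬ of 1 = 0 (operand ≠ 0)
  Gödel value = 0
Łukasiewicz evaluation:
  ¬b: Łukasiewicz ¬ gives 1 − 0.58 = 0.42
  (¬b ∨ b) = max(0.42, 0.58) = 0.58
  ¬(¬b ∨ b): Łukasiewicz ¬ gives 1 − 0.58 = 0.42
  ¬¬(¬b ∨ b): Łukasiewicz ¬ gives 1 − 0.42 = 0.58
  (b ∨ ¬¬(¬b ∨ b)) = max(0.58, 0.58) = 0.58
  ¬(b ∨ ¬¬(¬b ∨ b)): Łukasiewicz ¬ gives 1 − 0.58 = 0.42
  Łukasiewicz value = 0.42
Difference: 0 − 0.42 = -0.42

-0.42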